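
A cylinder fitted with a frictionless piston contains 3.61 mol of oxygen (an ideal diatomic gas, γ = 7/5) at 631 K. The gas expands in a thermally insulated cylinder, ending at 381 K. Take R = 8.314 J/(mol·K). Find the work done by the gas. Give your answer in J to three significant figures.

W ≈ 18800 J

Adiabatic ⇒ Q = 0, so W_by = −ΔU = nCᵥ(T₁ − T₂).
Cᵥ = 5R/2 = 20.79 J/(mol·K).
W = (3.61)(20.79)(631 − 381) = 18758 J.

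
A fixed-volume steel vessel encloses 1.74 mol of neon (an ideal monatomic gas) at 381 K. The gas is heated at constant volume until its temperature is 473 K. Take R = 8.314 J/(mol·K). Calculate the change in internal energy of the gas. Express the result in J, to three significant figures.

ΔU ≈ 2000 J

Constant volume ⇒ W = 0, so Q = ΔU = nCᵥΔT with Cᵥ = 3R/2 = 12.47 J/(mol·K).
ΔU = (1.74)(12.47)(473 − 381) = 1996 J.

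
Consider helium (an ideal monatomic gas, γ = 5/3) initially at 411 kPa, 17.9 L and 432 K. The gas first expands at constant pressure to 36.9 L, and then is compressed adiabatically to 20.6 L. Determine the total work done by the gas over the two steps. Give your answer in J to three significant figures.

Step 1 (isobaric): W = PΔV = (411 kPa)(36.9 − 17.9 L) = 7809 J.
After step 1: P = 411 kPa, V = 36.9 L, T = 890.5 K.
Step 2 (adiabatic): W = (P₁V₁ − P₂V₂)/(γ−1) = (15166 − 22369)/0.667 = -10804 J.
W_total = 7809 − 10804 = -2995 J.

W_total ≈ -3000 J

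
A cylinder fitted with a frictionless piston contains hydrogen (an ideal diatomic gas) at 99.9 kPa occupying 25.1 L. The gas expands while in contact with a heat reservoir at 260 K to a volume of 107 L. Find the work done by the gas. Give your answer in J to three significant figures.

Isothermal: W = nRT ln(V₂/V₁) = P₁V₁ ln(V₂/V₁).
P₁V₁ = (99.9 kPa)(25.1 L) = 2507 J.
W = 2507 × ln(107/25.1) = 2507 × 1.45
W_by_gas = 3636 J.

W ≈ 3640 J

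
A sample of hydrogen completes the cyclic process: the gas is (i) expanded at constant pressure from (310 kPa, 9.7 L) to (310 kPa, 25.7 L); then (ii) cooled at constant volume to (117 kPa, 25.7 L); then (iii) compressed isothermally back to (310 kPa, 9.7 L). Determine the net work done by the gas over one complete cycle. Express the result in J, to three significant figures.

Leg (i): W = PΔV = (310)(25.7 − 9.7) = 4960 J.
Leg (ii): W = 0.
Leg (iii): W = PᵢVᵢ ln(V_f/Vᵢ) = (3007) ln(9.7/25.7) = -2930 J.
W_net = 4960 − 2930 = 2030 J.

W_net ≈ 2030 J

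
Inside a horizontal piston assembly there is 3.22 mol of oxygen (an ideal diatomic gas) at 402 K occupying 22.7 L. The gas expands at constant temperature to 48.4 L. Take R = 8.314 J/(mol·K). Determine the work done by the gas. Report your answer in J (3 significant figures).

W ≈ 8150 J

Isothermal: W = nRT ln(V₂/V₁).
W = (3.22)(8.314)(402) × ln(48.4/22.7)
  = 10762 × 0.7571
W_by_gas = 8148 J.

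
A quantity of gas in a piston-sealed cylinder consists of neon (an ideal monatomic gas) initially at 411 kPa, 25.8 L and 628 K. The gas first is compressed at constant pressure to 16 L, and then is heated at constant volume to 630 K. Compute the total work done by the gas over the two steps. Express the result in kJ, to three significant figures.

Step 1 (isobaric): W = PΔV = (411 kPa)(16 − 25.8 L) = -4028 J.
Step 2 (isochoric): W = 0 (constant volume).
W_total = -4028 + 0 = -4028 J.

W_total ≈ -4.03 kJ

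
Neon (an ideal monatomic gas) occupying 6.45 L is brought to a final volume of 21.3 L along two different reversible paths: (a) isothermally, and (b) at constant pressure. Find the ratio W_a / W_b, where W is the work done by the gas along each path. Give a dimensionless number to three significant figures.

W_a / W_b ≈ 0.519

Path (a) isothermal: W = P₁V₁ ln(V₂/V₁) → W_a/(P₁V₁) = 1.195.
Path (b) isobaric: W = P₁(V₂ − V₁) → W_b/(P₁V₁) = 2.302.
W_a / W_b = 1.195 / 2.302 = 0.5189.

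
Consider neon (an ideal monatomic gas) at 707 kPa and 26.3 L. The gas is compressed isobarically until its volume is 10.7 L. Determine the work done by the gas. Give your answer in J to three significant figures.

W ≈ -11000 J

Isobaric: W = P ΔV.
W = (707 kPa)(10.7 − 26.3 L) = (707)(-15.6) = -11029 J.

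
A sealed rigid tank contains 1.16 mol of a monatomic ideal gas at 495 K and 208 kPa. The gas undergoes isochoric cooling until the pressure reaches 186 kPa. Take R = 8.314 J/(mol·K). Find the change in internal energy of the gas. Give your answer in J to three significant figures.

ΔU ≈ -757 J

Constant volume ⇒ W = 0, so Q = ΔU = nCᵥΔT with Cᵥ = 3R/2 = 12.47 J/(mol·K).
At constant V, T₂/T₁ = P₂/P₁ ⇒ ΔT = T₁(P₂/P₁ − 1) = 495·(186/208 − 1) = -52.36 K.
ΔU = (1.16)(12.47)(-52.36) = -757.4 J.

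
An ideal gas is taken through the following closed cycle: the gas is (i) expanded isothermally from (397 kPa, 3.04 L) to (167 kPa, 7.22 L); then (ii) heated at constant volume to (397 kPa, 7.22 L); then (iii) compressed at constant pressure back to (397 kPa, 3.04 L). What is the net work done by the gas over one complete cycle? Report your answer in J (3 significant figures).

W_net ≈ -616 J

Leg (i): W = PᵢVᵢ ln(V_f/Vᵢ) = (1207) ln(7.22/3.04) = 1044 J.
Leg (ii): W = 0.
Leg (iii): W = PΔV = (397)(3.04 − 7.22) = -1659 J.
W_net = 1044 − 1659 = -615.5 J.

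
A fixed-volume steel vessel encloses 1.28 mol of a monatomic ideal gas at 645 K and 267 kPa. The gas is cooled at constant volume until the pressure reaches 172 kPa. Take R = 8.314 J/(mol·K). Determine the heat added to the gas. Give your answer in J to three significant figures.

Constant volume ⇒ W = 0, so Q = ΔU = nCᵥΔT with Cᵥ = 3R/2 = 12.47 J/(mol·K).
At constant V, T₂/T₁ = P₂/P₁ ⇒ ΔT = T₁(P₂/P₁ − 1) = 645·(172/267 − 1) = -229.5 K.
ΔU = (1.28)(12.47)(-229.5) = -3663 J.

Q ≈ -3660 J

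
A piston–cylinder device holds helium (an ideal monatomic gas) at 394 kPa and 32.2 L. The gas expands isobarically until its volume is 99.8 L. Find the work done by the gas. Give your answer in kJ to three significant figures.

Isobaric: W = P ΔV.
W = (394 kPa)(99.8 − 32.2 L) = (394)(67.6) = 26634 J.

W ≈ 26.6 kJ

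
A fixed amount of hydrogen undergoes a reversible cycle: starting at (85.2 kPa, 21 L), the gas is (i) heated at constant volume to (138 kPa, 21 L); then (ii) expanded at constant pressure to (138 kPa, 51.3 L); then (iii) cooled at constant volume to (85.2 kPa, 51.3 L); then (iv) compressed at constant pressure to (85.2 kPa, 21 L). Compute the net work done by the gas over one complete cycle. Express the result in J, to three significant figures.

W_net ≈ 1600 J

Constant-volume legs do no work.
W(ii) = (138)(51.3 − 21) = 4181 J; W(iv) = (85.2)(21 − 51.3) = -2582 J.
W_net = 4181 − 2582 = 1600 J (the clockwise enclosed area).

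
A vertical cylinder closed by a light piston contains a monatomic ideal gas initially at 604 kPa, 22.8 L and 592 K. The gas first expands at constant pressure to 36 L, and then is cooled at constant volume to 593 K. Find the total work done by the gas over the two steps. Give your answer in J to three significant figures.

Step 1 (isobaric): W = PΔV = (604 kPa)(36 − 22.8 L) = 7973 J.
Step 2 (isochoric): W = 0 (constant volume).
W_total = 7973 + 0 = 7973 J.

W_total ≈ 7970 J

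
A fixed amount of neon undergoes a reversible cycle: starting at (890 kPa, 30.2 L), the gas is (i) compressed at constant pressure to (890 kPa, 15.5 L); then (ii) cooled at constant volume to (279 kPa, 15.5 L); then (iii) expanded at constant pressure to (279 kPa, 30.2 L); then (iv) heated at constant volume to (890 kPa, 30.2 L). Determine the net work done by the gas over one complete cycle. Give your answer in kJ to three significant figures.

Constant-volume legs do no work.
W(i) = (890)(15.5 − 30.2) = -13083 J; W(iii) = (279)(30.2 − 15.5) = 4101 J.
W_net = -13083 + 4101 = -8982 J (the counter-clockwise enclosed area).

W_net ≈ -8.98 kJ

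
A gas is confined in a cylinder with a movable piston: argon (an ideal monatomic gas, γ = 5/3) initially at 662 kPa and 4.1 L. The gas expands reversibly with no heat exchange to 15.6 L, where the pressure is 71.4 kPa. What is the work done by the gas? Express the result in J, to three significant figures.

W ≈ 2400 J

Adiabatic: W = (P₁V₁ − P₂V₂)/(γ − 1) with γ = 5/3.
P₁V₁ = 2714 J, P₂V₂ = 1114 J.
W = (2714 − 1114) / 0.6667 = 2401 J.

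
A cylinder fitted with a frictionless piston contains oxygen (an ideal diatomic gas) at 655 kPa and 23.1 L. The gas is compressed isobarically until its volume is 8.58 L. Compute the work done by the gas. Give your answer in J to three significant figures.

Isobaric: W = P ΔV.
W = (655 kPa)(8.58 − 23.1 L) = (655)(-14.52) = -9511 J.

W ≈ -9510 J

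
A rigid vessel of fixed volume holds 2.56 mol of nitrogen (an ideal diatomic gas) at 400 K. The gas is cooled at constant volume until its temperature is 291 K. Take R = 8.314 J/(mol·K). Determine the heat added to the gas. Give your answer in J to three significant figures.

Q ≈ -5800 J

Constant volume ⇒ W = 0, so Q = ΔU = nCᵥΔT with Cᵥ = 5R/2 = 20.79 J/(mol·K).
ΔU = (2.56)(20.79)(291 − 400) = -5800 J.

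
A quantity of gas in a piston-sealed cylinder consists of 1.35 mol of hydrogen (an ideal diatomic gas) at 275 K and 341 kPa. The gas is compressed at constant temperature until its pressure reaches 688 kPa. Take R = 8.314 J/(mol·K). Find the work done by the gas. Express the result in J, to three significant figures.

Isothermal process: W = nRT ln(V₂/V₁) = nRT ln(P₁/P₂).
W = (1.35)(8.314)(275) × ln(341/688)
  = 3087 × ln(0.4956) = 3087 × -0.7019
W_by_gas = -2166 J.

W ≈ -2170 J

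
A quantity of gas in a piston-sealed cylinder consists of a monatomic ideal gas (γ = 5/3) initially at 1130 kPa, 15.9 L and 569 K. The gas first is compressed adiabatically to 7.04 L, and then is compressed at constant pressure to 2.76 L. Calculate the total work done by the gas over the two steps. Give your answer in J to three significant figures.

W_total ≈ -38200 J

Step 1 (adiabatic): W = (P₁V₁ − P₂V₂)/(γ−1) = (17967 − 30928)/0.667 = -19442 J.
After step 1: P = 4393 kPa, V = 7.04 L, T = 979.5 K.
Step 2 (isobaric): W = PΔV = (4393 kPa)(2.76 − 7.04 L) = -18803 J.
W_total = -19442 − 18803 = -38245 J.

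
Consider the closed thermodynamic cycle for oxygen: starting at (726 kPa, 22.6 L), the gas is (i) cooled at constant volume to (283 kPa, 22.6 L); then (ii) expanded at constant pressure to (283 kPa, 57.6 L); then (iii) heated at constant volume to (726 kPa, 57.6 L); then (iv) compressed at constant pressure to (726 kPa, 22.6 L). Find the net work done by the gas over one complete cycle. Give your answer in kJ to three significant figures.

W_net ≈ -15.5 kJ

Constant-volume legs do no work.
W(ii) = (283)(57.6 − 22.6) = 9905 J; W(iv) = (726)(22.6 − 57.6) = -25410 J.
W_net = 9905 − 25410 = -15505 J (the counter-clockwise enclosed area).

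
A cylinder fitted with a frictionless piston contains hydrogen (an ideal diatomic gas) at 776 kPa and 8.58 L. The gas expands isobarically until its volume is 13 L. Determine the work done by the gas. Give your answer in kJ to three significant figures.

W ≈ 3.43 kJ

Isobaric: W = P ΔV.
W = (776 kPa)(13 − 8.58 L) = (776)(4.42) = 3430 J.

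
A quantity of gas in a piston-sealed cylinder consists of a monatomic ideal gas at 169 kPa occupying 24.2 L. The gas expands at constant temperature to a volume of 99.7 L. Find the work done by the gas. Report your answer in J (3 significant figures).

W ≈ 5790 J

Isothermal: W = nRT ln(V₂/V₁) = P₁V₁ ln(V₂/V₁).
P₁V₁ = (169 kPa)(24.2 L) = 4090 J.
W = 4090 × ln(99.7/24.2) = 4090 × 1.416
W_by_gas = 5790 J.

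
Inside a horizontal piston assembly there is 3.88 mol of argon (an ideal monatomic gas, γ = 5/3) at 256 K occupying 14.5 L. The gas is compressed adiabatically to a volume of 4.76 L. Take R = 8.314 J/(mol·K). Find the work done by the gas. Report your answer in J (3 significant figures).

Adiabatic: TV^(γ−1) = const with γ = 5/3.
T₂ = T₁ (V₁/V₂)^(γ−1) = 256 × (14.5/4.76)^0.667 = 256 × 2.101 = 538 K.
W_by = nCᵥ(T₁ − T₂) = (3.88)(12.47)(256 − 538) = -13643 J.

W ≈ -13600 J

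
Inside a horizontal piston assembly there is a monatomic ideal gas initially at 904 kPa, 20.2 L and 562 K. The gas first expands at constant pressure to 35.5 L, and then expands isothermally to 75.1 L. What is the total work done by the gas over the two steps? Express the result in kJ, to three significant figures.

Step 1 (isobaric): W = PΔV = (904 kPa)(35.5 − 20.2 L) = 13831 J.
After step 1: P = 904 kPa, V = 35.5 L, T = 987.7 K.
Step 2 (isothermal): W = P₁V₁ ln(V₂/V₁) = (32092) ln(75.1/35.5) = 24046 J.
W_total = 13831 + 24046 = 37877 J.

W_total ≈ 37.9 kJ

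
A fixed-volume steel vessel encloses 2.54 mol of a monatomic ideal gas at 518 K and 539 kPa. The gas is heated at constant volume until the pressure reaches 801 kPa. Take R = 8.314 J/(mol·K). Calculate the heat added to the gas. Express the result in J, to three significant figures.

Constant volume ⇒ W = 0, so Q = ΔU = nCᵥΔT with Cᵥ = 3R/2 = 12.47 J/(mol·K).
At constant V, T₂/T₁ = P₂/P₁ ⇒ ΔT = T₁(P₂/P₁ − 1) = 518·(801/539 − 1) = 251.8 K.
ΔU = (2.54)(12.47)(251.8) = 7976 J.

Q ≈ 7980 J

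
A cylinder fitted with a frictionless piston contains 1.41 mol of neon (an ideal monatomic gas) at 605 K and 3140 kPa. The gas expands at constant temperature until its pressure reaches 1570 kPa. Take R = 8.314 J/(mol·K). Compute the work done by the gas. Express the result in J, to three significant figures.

Isothermal process: W = nRT ln(V₂/V₁) = nRT ln(P₁/P₂).
W = (1.41)(8.314)(605) × ln(3140/1570)
  = 7092 × ln(2) = 7092 × 0.6931
W_by_gas = 4916 J.

W ≈ 4920 J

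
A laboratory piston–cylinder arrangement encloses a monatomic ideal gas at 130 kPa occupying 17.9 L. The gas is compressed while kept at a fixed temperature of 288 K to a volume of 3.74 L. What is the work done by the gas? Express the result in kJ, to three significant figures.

W ≈ -3.64 kJ

Isothermal: W = nRT ln(V₂/V₁) = P₁V₁ ln(V₂/V₁).
P₁V₁ = (130 kPa)(17.9 L) = 2327 J.
W = 2327 × ln(3.74/17.9) = 2327 × -1.566
W_by_gas = -3643 J.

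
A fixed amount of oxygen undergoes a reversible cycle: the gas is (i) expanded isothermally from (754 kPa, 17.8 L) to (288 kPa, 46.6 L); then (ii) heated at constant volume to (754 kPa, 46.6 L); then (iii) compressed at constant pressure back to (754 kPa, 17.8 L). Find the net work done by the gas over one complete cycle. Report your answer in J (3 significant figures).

Leg (i): W = PᵢVᵢ ln(V_f/Vᵢ) = (13421) ln(46.6/17.8) = 12917 J.
Leg (ii): W = 0.
Leg (iii): W = PΔV = (754)(17.8 − 46.6) = -21715 J.
W_net = 12917 − 21715 = -8799 J.

W_net ≈ -8800 J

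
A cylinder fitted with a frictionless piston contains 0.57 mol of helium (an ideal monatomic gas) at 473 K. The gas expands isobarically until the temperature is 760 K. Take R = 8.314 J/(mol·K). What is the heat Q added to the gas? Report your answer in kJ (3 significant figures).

Q ≈ 3.40 kJ

Isobaric: W = nRΔT = (0.57)(8.314)(287) = 1360 J.
ΔU = nCᵥΔT with Cᵥ = 3R/2: ΔU = (0.57)(12.47)(287) = 2040 J.
Q = ΔU + W = 2040 + 1360 = 3400 J.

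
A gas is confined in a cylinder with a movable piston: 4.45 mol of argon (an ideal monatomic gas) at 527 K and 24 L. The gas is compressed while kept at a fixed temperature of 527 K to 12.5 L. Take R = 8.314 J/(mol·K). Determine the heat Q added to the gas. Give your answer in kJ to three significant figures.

Isothermal ⇒ ΔU = 0, so Q = W = nRT ln(V₂/V₁).
Q = (4.45)(8.314)(527) ln(12.5/24) = 19498 × -0.6523 = -12719 J.

Q ≈ -12.7 kJ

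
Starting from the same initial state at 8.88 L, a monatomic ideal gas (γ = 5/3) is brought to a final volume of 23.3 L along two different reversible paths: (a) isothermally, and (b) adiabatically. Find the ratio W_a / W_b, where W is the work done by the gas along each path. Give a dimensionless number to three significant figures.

W_a / W_b ≈ 1.36

Path (a) isothermal: W = P₁V₁ ln(V₂/V₁) → W_a/(P₁V₁) = 0.9647.
Path (b) adiabatic: W = P₁V₁(1 − (V₁/V₂)^(γ−1))/(γ−1) → W_b/(P₁V₁) = 0.7115.
W_a / W_b = 0.9647 / 0.7115 = 1.356.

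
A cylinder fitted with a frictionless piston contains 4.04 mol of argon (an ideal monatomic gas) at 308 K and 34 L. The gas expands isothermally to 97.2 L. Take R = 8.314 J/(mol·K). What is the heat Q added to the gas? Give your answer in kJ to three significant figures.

Isothermal ⇒ ΔU = 0, so Q = W = nRT ln(V₂/V₁).
Q = (4.04)(8.314)(308) ln(97.2/34) = 10345 × 1.05 = 10867 J.

Q ≈ 10.9 kJ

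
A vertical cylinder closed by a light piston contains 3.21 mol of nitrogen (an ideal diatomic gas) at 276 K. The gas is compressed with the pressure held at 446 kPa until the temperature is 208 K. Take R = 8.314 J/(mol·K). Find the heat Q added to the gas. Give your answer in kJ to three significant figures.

Q ≈ -6.35 kJ

Isobaric: W = nRΔT = (3.21)(8.314)(-68) = -1815 J.
ΔU = nCᵥΔT with Cᵥ = 5R/2: ΔU = (3.21)(20.79)(-68) = -4537 J.
Q = ΔU + W = -4537 − 1815 = -6352 J.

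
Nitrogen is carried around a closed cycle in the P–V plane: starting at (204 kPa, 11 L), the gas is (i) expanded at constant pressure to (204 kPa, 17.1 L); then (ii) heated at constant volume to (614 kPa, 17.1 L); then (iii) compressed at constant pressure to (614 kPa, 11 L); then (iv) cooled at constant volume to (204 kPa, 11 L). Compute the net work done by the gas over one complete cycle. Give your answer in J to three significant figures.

Constant-volume legs do no work.
W(i) = (204)(17.1 − 11) = 1244 J; W(iii) = (614)(11 − 17.1) = -3745 J.
W_net = 1244 − 3745 = -2501 J (the counter-clockwise enclosed area).

W_net ≈ -2500 J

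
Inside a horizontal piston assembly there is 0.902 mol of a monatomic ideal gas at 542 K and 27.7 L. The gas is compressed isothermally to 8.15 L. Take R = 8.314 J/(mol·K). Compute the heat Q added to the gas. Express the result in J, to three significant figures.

Isothermal ⇒ ΔU = 0, so Q = W = nRT ln(V₂/V₁).
Q = (0.902)(8.314)(542) ln(8.15/27.7) = 4065 × -1.223 = -4973 J.

Q ≈ -4970 J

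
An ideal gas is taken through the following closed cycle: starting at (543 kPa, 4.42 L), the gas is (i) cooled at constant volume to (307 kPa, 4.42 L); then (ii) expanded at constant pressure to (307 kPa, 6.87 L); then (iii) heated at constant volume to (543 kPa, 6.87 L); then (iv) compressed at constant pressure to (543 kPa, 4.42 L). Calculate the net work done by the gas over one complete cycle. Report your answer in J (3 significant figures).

W_net ≈ -578 J

Constant-volume legs do no work.
W(ii) = (307)(6.87 − 4.42) = 752.2 J; W(iv) = (543)(4.42 − 6.87) = -1330 J.
W_net = 752.2 − 1330 = -578.2 J (the counter-clockwise enclosed area).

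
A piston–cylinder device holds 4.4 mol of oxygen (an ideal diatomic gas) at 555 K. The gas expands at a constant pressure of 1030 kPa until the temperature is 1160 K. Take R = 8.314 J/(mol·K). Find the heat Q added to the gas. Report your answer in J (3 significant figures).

Q ≈ 77500 J

Isobaric: W = nRΔT = (4.4)(8.314)(605) = 22132 J.
ΔU = nCᵥΔT with Cᵥ = 5R/2: ΔU = (4.4)(20.79)(605) = 55330 J.
Q = ΔU + W = 55330 + 22132 = 77462 J.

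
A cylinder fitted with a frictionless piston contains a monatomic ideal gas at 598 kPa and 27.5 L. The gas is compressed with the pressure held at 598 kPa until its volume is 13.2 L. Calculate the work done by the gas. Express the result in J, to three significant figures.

Isobaric: W = P ΔV.
W = (598 kPa)(13.2 − 27.5 L) = (598)(-14.3) = -8551 J.

W ≈ -8550 J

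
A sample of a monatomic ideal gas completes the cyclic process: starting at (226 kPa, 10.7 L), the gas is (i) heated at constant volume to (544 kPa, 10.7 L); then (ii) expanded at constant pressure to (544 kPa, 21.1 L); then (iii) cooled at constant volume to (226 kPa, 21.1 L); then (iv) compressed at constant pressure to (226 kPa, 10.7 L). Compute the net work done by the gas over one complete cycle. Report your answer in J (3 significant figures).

W_net ≈ 3310 J

Constant-volume legs do no work.
W(ii) = (544)(21.1 − 10.7) = 5658 J; W(iv) = (226)(10.7 − 21.1) = -2350 J.
W_net = 5658 − 2350 = 3307 J (the clockwise enclosed area).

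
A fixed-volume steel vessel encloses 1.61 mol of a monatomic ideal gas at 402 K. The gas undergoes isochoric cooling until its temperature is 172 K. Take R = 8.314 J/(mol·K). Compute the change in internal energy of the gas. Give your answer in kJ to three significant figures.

ΔU ≈ -4.62 kJ

Constant volume ⇒ W = 0, so Q = ΔU = nCᵥΔT with Cᵥ = 3R/2 = 12.47 J/(mol·K).
ΔU = (1.61)(12.47)(172 − 402) = -4618 J.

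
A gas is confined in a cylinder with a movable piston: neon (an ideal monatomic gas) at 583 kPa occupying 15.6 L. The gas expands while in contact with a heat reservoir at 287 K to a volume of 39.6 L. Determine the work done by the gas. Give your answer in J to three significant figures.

Isothermal: W = nRT ln(V₂/V₁) = P₁V₁ ln(V₂/V₁).
P₁V₁ = (583 kPa)(15.6 L) = 9095 J.
W = 9095 × ln(39.6/15.6) = 9095 × 0.9316
W_by_gas = 8472 J.

W ≈ 8470 J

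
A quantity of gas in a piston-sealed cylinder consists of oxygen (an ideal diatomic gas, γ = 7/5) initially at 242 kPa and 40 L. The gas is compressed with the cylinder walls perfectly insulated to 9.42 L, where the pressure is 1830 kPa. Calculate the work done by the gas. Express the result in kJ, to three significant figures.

W ≈ -18.9 kJ

Adiabatic: W = (P₁V₁ − P₂V₂)/(γ − 1) with γ = 7/5.
P₁V₁ = 9680 J, P₂V₂ = 17239 J.
W = (9680 − 17239) / 0.4 = -18896 J.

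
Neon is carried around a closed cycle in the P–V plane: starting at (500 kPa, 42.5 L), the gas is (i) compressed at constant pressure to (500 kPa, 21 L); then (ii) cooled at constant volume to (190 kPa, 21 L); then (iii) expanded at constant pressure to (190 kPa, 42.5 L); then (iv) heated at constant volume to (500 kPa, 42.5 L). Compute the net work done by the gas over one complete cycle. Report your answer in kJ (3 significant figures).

W_net ≈ -6.66 kJ

Constant-volume legs do no work.
W(i) = (500)(21 − 42.5) = -10750 J; W(iii) = (190)(42.5 − 21) = 4085 J.
W_net = -10750 + 4085 = -6665 J (the counter-clockwise enclosed area).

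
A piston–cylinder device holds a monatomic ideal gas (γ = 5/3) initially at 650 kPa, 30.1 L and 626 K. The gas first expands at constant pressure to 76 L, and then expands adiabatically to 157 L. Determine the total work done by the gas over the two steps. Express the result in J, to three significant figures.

Step 1 (isobaric): W = PΔV = (650 kPa)(76 − 30.1 L) = 29835 J.
After step 1: P = 650 kPa, V = 76 L, T = 1581 K.
Step 2 (adiabatic): W = (P₁V₁ − P₂V₂)/(γ−1) = (49400 − 30456)/0.667 = 28416 J.
W_total = 29835 + 28416 = 58251 J.

W_total ≈ 58300 J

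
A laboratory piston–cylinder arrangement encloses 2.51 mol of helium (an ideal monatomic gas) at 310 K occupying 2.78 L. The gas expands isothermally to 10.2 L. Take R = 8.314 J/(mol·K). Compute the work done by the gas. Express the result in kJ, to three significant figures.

Isothermal: W = nRT ln(V₂/V₁).
W = (2.51)(8.314)(310) × ln(10.2/2.78)
  = 6469 × 1.3
W_by_gas = 8409 J.

W ≈ 8.41 kJ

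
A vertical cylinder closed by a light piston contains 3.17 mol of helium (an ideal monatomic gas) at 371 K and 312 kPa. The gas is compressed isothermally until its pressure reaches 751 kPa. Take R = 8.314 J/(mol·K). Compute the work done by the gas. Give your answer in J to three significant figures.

Isothermal process: W = nRT ln(V₂/V₁) = nRT ln(P₁/P₂).
W = (3.17)(8.314)(371) × ln(312/751)
  = 9778 × ln(0.4154) = 9778 × -0.8784
W_by_gas = -8589 J.

W ≈ -8590 J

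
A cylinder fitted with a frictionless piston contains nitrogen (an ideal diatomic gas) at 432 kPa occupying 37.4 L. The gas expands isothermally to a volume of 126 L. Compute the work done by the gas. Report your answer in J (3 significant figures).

Isothermal: W = nRT ln(V₂/V₁) = P₁V₁ ln(V₂/V₁).
P₁V₁ = (432 kPa)(37.4 L) = 16157 J.
W = 16157 × ln(126/37.4) = 16157 × 1.215
W_by_gas = 19624 J.

W ≈ 19600 J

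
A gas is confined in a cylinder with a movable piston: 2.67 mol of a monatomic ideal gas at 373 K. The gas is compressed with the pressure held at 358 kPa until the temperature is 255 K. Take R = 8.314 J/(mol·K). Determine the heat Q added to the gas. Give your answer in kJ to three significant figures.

Isobaric: W = nRΔT = (2.67)(8.314)(-118) = -2619 J.
ΔU = nCᵥΔT with Cᵥ = 3R/2: ΔU = (2.67)(12.47)(-118) = -3929 J.
Q = ΔU + W = -3929 − 2619 = -6549 J.

Q ≈ -6.55 kJ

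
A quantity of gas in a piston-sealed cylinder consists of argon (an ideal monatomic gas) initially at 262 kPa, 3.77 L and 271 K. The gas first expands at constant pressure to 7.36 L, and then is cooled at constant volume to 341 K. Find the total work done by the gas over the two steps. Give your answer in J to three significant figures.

W_total ≈ 941 J

Step 1 (isobaric): W = PΔV = (262 kPa)(7.36 − 3.77 L) = 940.6 J.
Step 2 (isochoric): W = 0 (constant volume).
W_total = 940.6 + 0 = 940.6 J.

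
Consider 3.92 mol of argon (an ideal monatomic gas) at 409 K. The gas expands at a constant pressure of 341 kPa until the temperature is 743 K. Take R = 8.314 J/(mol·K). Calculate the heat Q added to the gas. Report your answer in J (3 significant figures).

Q ≈ 27200 J

Isobaric: W = nRΔT = (3.92)(8.314)(334) = 10885 J.
ΔU = nCᵥΔT with Cᵥ = 3R/2: ΔU = (3.92)(12.47)(334) = 16328 J.
Q = ΔU + W = 16328 + 10885 = 27213 J.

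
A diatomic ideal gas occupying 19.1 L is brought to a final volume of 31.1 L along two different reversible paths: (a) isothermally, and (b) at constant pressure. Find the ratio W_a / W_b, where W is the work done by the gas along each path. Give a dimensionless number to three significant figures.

W_a / W_b ≈ 0.776

Path (a) isothermal: W = P₁V₁ ln(V₂/V₁) → W_a/(P₁V₁) = 0.4875.
Path (b) isobaric: W = P₁(V₂ − V₁) → W_b/(P₁V₁) = 0.6283.
W_a / W_b = 0.4875 / 0.6283 = 0.776.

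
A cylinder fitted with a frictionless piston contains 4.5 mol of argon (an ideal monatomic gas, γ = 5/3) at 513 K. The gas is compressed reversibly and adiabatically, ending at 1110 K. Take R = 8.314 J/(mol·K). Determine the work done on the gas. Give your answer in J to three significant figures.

Adiabatic ⇒ Q = 0, so W_by = −ΔU = nCᵥ(T₁ − T₂).
Cᵥ = 3R/2 = 12.47 J/(mol·K).
W = (4.5)(12.47)(513 − 1110) = -33503 J.
Work on gas = −W_by = 33503 J.

W ≈ 33500 J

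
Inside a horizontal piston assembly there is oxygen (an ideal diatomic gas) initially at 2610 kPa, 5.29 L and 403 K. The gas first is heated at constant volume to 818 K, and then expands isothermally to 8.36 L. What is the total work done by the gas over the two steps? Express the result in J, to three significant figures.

W_total ≈ 12800 J

Step 1 (isochoric): W = 0 (constant volume).
After step 1: P = 5298 kPa (V unchanged).
Step 2 (isothermal): W = P₁V₁ ln(V₂/V₁) = (28025) ln(8.36/5.29) = 12825 J.
W_total = 0 + 12825 = 12825 J.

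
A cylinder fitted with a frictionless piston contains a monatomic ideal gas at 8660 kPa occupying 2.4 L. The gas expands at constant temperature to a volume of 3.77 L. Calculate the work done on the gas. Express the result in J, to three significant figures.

Isothermal: W = nRT ln(V₂/V₁) = P₁V₁ ln(V₂/V₁).
P₁V₁ = (8660 kPa)(2.4 L) = 20784 J.
W = 20784 × ln(3.77/2.4) = 20784 × 0.4516
W_by_gas = 9386 J; work on gas = −W_by = -9386 J.

W ≈ -9390 J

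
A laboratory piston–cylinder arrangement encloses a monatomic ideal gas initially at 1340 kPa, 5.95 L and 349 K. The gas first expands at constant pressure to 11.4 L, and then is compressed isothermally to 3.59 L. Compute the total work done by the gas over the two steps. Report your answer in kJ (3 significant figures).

Step 1 (isobaric): W = PΔV = (1340 kPa)(11.4 − 5.95 L) = 7303 J.
After step 1: P = 1340 kPa, V = 11.4 L, T = 668.7 K.
Step 2 (isothermal): W = P₁V₁ ln(V₂/V₁) = (15276) ln(3.59/11.4) = -17651 J.
W_total = 7303 − 17651 = -10348 J.

W_total ≈ -10.3 kJ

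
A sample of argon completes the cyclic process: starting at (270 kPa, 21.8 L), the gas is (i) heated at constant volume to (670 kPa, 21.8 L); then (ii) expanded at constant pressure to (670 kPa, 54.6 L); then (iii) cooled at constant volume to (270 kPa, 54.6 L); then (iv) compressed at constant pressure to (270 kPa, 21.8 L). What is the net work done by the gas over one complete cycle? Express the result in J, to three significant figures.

W_net ≈ 13100 J

Constant-volume legs do no work.
W(ii) = (670)(54.6 − 21.8) = 21976 J; W(iv) = (270)(21.8 − 54.6) = -8856 J.
W_net = 21976 − 8856 = 13120 J (the clockwise enclosed area).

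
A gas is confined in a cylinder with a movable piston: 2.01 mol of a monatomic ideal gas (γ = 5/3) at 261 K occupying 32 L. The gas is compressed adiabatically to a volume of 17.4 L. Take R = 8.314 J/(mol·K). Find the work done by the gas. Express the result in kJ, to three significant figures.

Adiabatic: TV^(γ−1) = const with γ = 5/3.
T₂ = T₁ (V₁/V₂)^(γ−1) = 261 × (32/17.4)^0.667 = 261 × 1.501 = 391.8 K.
W_by = nCᵥ(T₁ − T₂) = (2.01)(12.47)(261 − 391.8) = -3278 J.

W ≈ -3.28 kJ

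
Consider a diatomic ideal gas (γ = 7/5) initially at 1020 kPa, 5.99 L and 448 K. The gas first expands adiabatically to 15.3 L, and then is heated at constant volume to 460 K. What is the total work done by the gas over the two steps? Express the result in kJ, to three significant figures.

Step 1 (adiabatic): W = (P₁V₁ − P₂V₂)/(γ−1) = (6110 − 4199)/0.4 = 4778 J.
Step 2 (isochoric): W = 0 (constant volume).
W_total = 4778 + 0 = 4778 J.

W_total ≈ 4.78 kJ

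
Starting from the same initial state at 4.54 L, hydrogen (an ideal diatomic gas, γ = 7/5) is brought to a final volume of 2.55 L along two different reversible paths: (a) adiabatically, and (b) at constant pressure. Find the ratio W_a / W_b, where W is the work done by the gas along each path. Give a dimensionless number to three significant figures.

W_a / W_b ≈ 1.48

Path (a) adiabatic: W = P₁V₁(1 − (V₁/V₂)^(γ−1))/(γ−1) → W_a/(P₁V₁) = -0.6488.
Path (b) isobaric: W = P₁(V₂ − V₁) → W_b/(P₁V₁) = -0.4383.
W_a / W_b = -0.6488 / -0.4383 = 1.48.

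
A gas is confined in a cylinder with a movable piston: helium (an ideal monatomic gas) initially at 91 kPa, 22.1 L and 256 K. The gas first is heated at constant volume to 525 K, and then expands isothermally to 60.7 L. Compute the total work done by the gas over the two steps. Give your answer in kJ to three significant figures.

Step 1 (isochoric): W = 0 (constant volume).
After step 1: P = 186.6 kPa (V unchanged).
Step 2 (isothermal): W = P₁V₁ ln(V₂/V₁) = (4124) ln(60.7/22.1) = 4167 J.
W_total = 0 + 4167 = 4167 J.

W_total ≈ 4.17 kJ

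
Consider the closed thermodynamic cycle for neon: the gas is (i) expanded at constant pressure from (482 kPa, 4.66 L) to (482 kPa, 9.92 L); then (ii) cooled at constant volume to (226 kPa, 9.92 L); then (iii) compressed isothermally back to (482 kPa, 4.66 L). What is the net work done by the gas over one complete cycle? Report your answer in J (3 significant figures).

Leg (i): W = PΔV = (482)(9.92 − 4.66) = 2535 J.
Leg (ii): W = 0.
Leg (iii): W = PᵢVᵢ ln(V_f/Vᵢ) = (2242) ln(4.66/9.92) = -1694 J.
W_net = 2535 − 1694 = 841.5 J.

W_net ≈ 841 J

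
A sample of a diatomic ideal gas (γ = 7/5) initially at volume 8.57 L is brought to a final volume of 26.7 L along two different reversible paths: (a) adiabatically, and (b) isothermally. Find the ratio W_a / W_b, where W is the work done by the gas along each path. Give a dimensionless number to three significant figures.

Path (a) adiabatic: W = P₁V₁(1 − (V₁/V₂)^(γ−1))/(γ−1) → W_a/(P₁V₁) = 0.9132.
Path (b) isothermal: W = P₁V₁ ln(V₂/V₁) → W_b/(P₁V₁) = 1.136.
W_a / W_b = 0.9132 / 1.136 = 0.8036.

W_a / W_b ≈ 0.804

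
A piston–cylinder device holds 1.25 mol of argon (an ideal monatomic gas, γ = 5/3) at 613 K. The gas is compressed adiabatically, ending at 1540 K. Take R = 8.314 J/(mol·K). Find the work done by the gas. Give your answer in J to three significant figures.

Adiabatic ⇒ Q = 0, so W_by = −ΔU = nCᵥ(T₁ − T₂).
Cᵥ = 3R/2 = 12.47 J/(mol·K).
W = (1.25)(12.47)(613 − 1540) = -14451 J.

W ≈ -14500 J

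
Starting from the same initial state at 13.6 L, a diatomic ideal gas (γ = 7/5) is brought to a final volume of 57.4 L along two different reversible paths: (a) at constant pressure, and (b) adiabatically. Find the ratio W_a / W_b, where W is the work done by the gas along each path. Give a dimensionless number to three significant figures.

Path (a) isobaric: W = P₁(V₂ − V₁) → W_a/(P₁V₁) = 3.221.
Path (b) adiabatic: W = P₁V₁(1 − (V₁/V₂)^(γ−1))/(γ−1) → W_b/(P₁V₁) = 1.095.
W_a / W_b = 3.221 / 1.095 = 2.942.

W_a / W_b ≈ 2.94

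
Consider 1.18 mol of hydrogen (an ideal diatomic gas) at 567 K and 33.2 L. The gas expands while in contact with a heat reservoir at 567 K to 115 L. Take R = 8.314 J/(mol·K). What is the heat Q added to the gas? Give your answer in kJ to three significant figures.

Q ≈ 6.91 kJ

Isothermal ⇒ ΔU = 0, so Q = W = nRT ln(V₂/V₁).
Q = (1.18)(8.314)(567) ln(115/33.2) = 5563 × 1.242 = 6911 J.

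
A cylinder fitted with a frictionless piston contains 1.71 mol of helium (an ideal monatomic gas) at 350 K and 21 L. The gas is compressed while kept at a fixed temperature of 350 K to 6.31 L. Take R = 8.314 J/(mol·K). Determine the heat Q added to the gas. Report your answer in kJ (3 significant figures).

Isothermal ⇒ ΔU = 0, so Q = W = nRT ln(V₂/V₁).
Q = (1.71)(8.314)(350) ln(6.31/21) = 4976 × -1.202 = -5983 J.

Q ≈ -5.98 kJ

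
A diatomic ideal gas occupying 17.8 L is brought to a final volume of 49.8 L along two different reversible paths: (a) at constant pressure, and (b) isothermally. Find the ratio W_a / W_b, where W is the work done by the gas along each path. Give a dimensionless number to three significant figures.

W_a / W_b ≈ 1.75

Path (a) isobaric: W = P₁(V₂ − V₁) → W_a/(P₁V₁) = 1.798.
Path (b) isothermal: W = P₁V₁ ln(V₂/V₁) → W_b/(P₁V₁) = 1.029.
W_a / W_b = 1.798 / 1.029 = 1.747.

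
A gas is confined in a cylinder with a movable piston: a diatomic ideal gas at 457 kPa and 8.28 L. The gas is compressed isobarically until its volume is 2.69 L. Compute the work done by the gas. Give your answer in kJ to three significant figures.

W ≈ -2.55 kJ

Isobaric: W = P ΔV.
W = (457 kPa)(2.69 − 8.28 L) = (457)(-5.59) = -2555 J.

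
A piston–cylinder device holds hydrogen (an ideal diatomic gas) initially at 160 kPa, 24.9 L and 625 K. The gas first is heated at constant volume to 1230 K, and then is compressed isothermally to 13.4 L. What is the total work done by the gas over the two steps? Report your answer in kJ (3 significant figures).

Step 1 (isochoric): W = 0 (constant volume).
After step 1: P = 314.9 kPa (V unchanged).
Step 2 (isothermal): W = P₁V₁ ln(V₂/V₁) = (7841) ln(13.4/24.9) = -4858 J.
W_total = 0 − 4858 = -4858 J.

W_total ≈ -4.86 kJ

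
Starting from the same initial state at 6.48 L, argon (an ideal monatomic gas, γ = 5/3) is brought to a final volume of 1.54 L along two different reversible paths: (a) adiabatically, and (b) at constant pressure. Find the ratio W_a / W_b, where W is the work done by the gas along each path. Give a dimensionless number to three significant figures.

Path (a) adiabatic: W = P₁V₁(1 − (V₁/V₂)^(γ−1))/(γ−1) → W_a/(P₁V₁) = -2.41.
Path (b) isobaric: W = P₁(V₂ − V₁) → W_b/(P₁V₁) = -0.7623.
W_a / W_b = -2.41 / -0.7623 = 3.161.

W_a / W_b ≈ 3.16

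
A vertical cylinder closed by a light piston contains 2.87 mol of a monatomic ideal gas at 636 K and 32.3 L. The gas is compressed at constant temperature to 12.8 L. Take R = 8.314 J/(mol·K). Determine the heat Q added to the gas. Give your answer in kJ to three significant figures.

Q ≈ -14.0 kJ

Isothermal ⇒ ΔU = 0, so Q = W = nRT ln(V₂/V₁).
Q = (2.87)(8.314)(636) ln(12.8/32.3) = 15176 × -0.9256 = -14047 J.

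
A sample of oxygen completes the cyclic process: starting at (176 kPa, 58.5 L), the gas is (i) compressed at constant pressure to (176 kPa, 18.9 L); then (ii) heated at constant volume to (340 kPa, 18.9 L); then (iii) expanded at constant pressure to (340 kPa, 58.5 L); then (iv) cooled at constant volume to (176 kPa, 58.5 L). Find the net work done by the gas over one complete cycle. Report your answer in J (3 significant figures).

Constant-volume legs do no work.
W(i) = (176)(18.9 − 58.5) = -6970 J; W(iii) = (340)(58.5 − 18.9) = 13464 J.
W_net = -6970 + 13464 = 6494 J (the clockwise enclosed area).

W_net ≈ 6490 J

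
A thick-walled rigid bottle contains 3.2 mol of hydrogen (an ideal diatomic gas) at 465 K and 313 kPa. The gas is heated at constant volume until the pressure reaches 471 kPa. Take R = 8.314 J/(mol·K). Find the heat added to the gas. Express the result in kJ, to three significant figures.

Q ≈ 15.6 kJ

Constant volume ⇒ W = 0, so Q = ΔU = nCᵥΔT with Cᵥ = 5R/2 = 20.79 J/(mol·K).
At constant V, T₂/T₁ = P₂/P₁ ⇒ ΔT = T₁(P₂/P₁ − 1) = 465·(471/313 − 1) = 234.7 K.
ΔU = (3.2)(20.79)(234.7) = 15612 J.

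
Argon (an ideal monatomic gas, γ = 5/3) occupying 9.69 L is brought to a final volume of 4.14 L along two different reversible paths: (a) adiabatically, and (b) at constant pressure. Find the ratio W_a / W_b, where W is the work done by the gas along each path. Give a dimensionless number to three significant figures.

Path (a) adiabatic: W = P₁V₁(1 − (V₁/V₂)^(γ−1))/(γ−1) → W_a/(P₁V₁) = -1.144.
Path (b) isobaric: W = P₁(V₂ − V₁) → W_b/(P₁V₁) = -0.5728.
W_a / W_b = -1.144 / -0.5728 = 1.998.

W_a / W_b ≈ 2.00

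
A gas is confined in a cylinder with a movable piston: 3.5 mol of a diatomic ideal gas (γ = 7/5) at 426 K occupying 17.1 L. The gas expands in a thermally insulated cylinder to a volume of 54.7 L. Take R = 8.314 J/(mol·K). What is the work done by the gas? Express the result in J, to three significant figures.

Adiabatic: TV^(γ−1) = const with γ = 7/5.
T₂ = T₁ (V₁/V₂)^(γ−1) = 426 × (17.1/54.7)^0.4 = 426 × 0.6281 = 267.6 K.
W_by = nCᵥ(T₁ − T₂) = (3.5)(20.79)(426 − 267.6) = 11526 J.

W ≈ 11500 J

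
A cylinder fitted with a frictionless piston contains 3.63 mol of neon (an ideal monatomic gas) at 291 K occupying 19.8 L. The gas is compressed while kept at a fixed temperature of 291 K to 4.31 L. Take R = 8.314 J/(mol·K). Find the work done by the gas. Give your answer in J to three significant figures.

W ≈ -13400 J

Isothermal: W = nRT ln(V₂/V₁).
W = (3.63)(8.314)(291) × ln(4.31/19.8)
  = 8782 × -1.525
W_by_gas = -13391 J.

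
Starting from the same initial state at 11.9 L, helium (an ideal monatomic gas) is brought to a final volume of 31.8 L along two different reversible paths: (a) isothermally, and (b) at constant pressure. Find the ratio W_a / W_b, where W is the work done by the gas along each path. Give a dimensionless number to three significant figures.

Path (a) isothermal: W = P₁V₁ ln(V₂/V₁) → W_a/(P₁V₁) = 0.9829.
Path (b) isobaric: W = P₁(V₂ − V₁) → W_b/(P₁V₁) = 1.672.
W_a / W_b = 0.9829 / 1.672 = 0.5878.

W_a / W_b ≈ 0.588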